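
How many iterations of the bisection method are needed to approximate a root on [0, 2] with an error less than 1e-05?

We need (b-a)/2^n ≤ 1e-05
(2 - 0)/2^n ≤ 1e-05
2/2^n ≤ 1e-05
2^n ≥ 200000
n ≥ log₂(200000) = 17.61
n ≥ 18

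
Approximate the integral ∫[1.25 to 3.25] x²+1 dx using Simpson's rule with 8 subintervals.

f(x) = x²+1
a = 1.25, b = 3.25, n = 8
h = (b - a)/n = 0.250000

Simpson's rule: (h/3)[f(x₀) + 4f(x₁) + 2f(x₂) + ... + f(xₙ)]

x_0 = 1.2500, f(x_0) = 2.562500, coefficient = 1
x_1 = 1.5000, f(x_1) = 3.250000, coefficient = 4
x_2 = 1.7500, f(x_2) = 4.062500, coefficient = 2
x_3 = 2.0000, f(x_3) = 5.000000, coefficient = 4
x_4 = 2.2500, f(x_4) = 6.062500, coefficient = 2
x_5 = 2.5000, f(x_5) = 7.250000, coefficient = 4
x_6 = 2.7500, f(x_6) = 8.562500, coefficient = 2
x_7 = 3.0000, f(x_7) = 10.000000, coefficient = 4
x_8 = 3.2500, f(x_8) = 11.562500, coefficient = 1

I ≈ (0.250000/3) × 153.500000 = 12.791667
Exact value: 12.791667
Error: 0.000000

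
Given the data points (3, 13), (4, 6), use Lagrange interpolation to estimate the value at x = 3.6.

Lagrange interpolation formula:
P(x) = Σ yᵢ × Lᵢ(x)
where Lᵢ(x) = Π_{j≠i} (x - xⱼ)/(xᵢ - xⱼ)

L_0(3.6) = (3.6 - 4)/(3 - 4) = 0.400000
L_1(3.6) = (3.6 - 3)/(4 - 3) = 0.600000

P(3.6) = 13×L_0(3.6) + 6×L_1(3.6)
P(3.6) = 8.800000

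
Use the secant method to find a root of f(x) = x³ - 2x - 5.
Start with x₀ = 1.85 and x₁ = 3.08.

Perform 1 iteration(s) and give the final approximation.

f(x) = x³ - 2x - 5
x₀ = 1.85, x₁ = 3.08

Secant formula: x_{n+1} = x_n - f(x_n)(x_n - x_{n-1})/(f(x_n) - f(x_{n-1}))

Iteration 1:
  f(1.850000) = -2.368375
  f(3.080000) = 18.058112
  x_2 = 3.080000 - 18.058112×(3.080000 - 1.850000)/(18.058112 - (-2.368375))
       = 1.992614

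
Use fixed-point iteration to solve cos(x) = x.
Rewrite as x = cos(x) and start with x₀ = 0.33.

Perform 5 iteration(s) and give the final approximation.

Equation: cos(x) = x
Fixed-point form: x = cos(x)
x₀ = 0.33

x_1 = g(0.330000) = 0.946042
x_2 = g(0.946042) = 0.584898
x_3 = g(0.584898) = 0.833769
x_4 = g(0.833769) = 0.672090
x_5 = g(0.672090) = 0.782522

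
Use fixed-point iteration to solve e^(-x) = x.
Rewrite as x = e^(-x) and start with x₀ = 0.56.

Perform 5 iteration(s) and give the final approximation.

Equation: e^(-x) = x
Fixed-point form: x = e^(-x)
x₀ = 0.56

x_1 = g(0.560000) = 0.571209
x_2 = g(0.571209) = 0.564842
x_3 = g(0.564842) = 0.568450
x_4 = g(0.568450) = 0.566403
x_5 = g(0.566403) = 0.567563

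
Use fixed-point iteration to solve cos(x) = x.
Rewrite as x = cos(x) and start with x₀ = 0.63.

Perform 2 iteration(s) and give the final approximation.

Equation: cos(x) = x
Fixed-point form: x = cos(x)
x₀ = 0.63

x_1 = g(0.630000) = 0.808028
x_2 = g(0.808028) = 0.690926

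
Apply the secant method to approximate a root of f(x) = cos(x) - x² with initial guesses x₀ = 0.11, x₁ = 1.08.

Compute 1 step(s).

f(x) = cos(x) - x²
x₀ = 0.11, x₁ = 1.08

Secant formula: x_{n+1} = x_n - f(x_n)(x_n - x_{n-1})/(f(x_n) - f(x_{n-1}))

Iteration 1:
  f(0.110000) = 0.981856
  f(1.080000) = -0.695072
  x_2 = 1.080000 - (-0.695072)×(1.080000 - 0.110000)/(-0.695072 - 0.981856)
       = 0.677944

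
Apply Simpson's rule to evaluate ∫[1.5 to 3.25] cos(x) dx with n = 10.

f(x) = cos(x)
a = 1.5, b = 3.25, n = 10
h = (b - a)/n = 0.175000

Simpson's rule: (h/3)[f(x₀) + 4f(x₁) + 2f(x₂) + ... + f(xₙ)]

x_0 = 1.5000, f(x_0) = 0.070737, coefficient = 1
x_1 = 1.6750, f(x_1) = -0.104015, coefficient = 4
x_2 = 1.8500, f(x_2) = -0.275590, coefficient = 2
x_3 = 2.0250, f(x_3) = -0.438747, coefficient = 4
x_4 = 2.2000, f(x_4) = -0.588501, coefficient = 2
x_5 = 2.3750, f(x_5) = -0.720278, coefficient = 4
x_6 = 2.5500, f(x_6) = -0.830054, coefficient = 2
x_7 = 2.7250, f(x_7) = -0.914473, coefficient = 4
x_8 = 2.9000, f(x_8) = -0.970958, coefficient = 2
x_9 = 3.0750, f(x_9) = -0.997784, coefficient = 4
x_10 = 3.2500, f(x_10) = -0.994130, coefficient = 1

I ≈ (0.175000/3) × -18.954787 = -1.105696
Exact value: -1.105690
Error: 0.000006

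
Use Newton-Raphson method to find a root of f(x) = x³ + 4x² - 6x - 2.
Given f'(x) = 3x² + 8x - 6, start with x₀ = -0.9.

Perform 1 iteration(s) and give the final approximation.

f(x) = x³ + 4x² - 6x - 2
f'(x) = 3x² + 8x - 6
x₀ = -0.9

Newton-Raphson formula: x_{n+1} = x_n - f(x_n)/f'(x_n)

Iteration 1:
  f(-0.900000) = 5.911000
  f'(-0.900000) = -10.770000
  x_1 = -0.900000 - 5.911000/(-10.770000) = -0.351161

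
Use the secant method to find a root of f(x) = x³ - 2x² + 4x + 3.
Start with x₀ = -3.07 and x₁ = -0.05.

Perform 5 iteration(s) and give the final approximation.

f(x) = x³ - 2x² + 4x + 3
x₀ = -3.07, x₁ = -0.05

Secant formula: x_{n+1} = x_n - f(x_n)(x_n - x_{n-1})/(f(x_n) - f(x_{n-1}))

Iteration 1:
  f(-3.070000) = -57.064243
  f(-0.050000) = 2.794875
  x_2 = -0.050000 - 2.794875×(-0.050000 - (-3.070000))/(2.794875 - (-57.064243))
       = -0.191006
Iteration 2:
  f(-0.050000) = 2.794875
  f(-0.191006) = 2.156039
  x_3 = -0.191006 - 2.156039×(-0.191006 - (-0.050000))/(2.156039 - 2.794875)
       = -0.666896
Iteration 3:
  f(-0.191006) = 2.156039
  f(-0.666896) = -0.853685
  x_4 = -0.666896 - (-0.853685)×(-0.666896 - (-0.191006))/(-0.853685 - 2.156039)
       = -0.531913
Iteration 4:
  f(-0.666896) = -0.853685
  f(-0.531913) = 0.155987
  x_5 = -0.531913 - 0.155987×(-0.531913 - (-0.666896))/(0.155987 - (-0.853685))
       = -0.552767
Iteration 5:
  f(-0.531913) = 0.155987
  f(-0.552767) = 0.008929
  x_6 = -0.552767 - 0.008929×(-0.552767 - (-0.531913))/(0.008929 - 0.155987)
       = -0.554033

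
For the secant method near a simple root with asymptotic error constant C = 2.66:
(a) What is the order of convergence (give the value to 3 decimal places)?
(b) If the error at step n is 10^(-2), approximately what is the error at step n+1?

(a) Secant method has superlinear convergence with order φ = (1+√5)/2 ≈ 1.618.
    This means |e_{n+1}| ≈ C|e_n|^1.618.

(b) With |e_n| = 10^(-2) and C = 2.66:
    |e_{n+1}| ≈ 2.66 × (10^(-2))^1.618 = 2.66 × 10^(-3.24)

(a) ≈ 1.618 (golden ratio); (b) |e_{n+1}| ≈ 1.545e-03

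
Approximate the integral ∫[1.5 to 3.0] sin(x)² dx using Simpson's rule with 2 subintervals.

f(x) = sin(x)²
a = 1.5, b = 3.0, n = 2
h = (b - a)/n = 0.750000

Simpson's rule: (h/3)[f(x₀) + 4f(x₁) + 2f(x₂) + ... + f(xₙ)]

x_0 = 1.5000, f(x_0) = 0.994996, coefficient = 1
x_1 = 2.2500, f(x_1) = 0.605398, coefficient = 4
x_2 = 3.0000, f(x_2) = 0.019915, coefficient = 1

I ≈ (0.750000/3) × 3.436503 = 0.859126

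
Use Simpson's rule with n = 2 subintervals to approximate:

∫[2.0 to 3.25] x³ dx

f(x) = x³
a = 2.0, b = 3.25, n = 2
h = (b - a)/n = 0.625000

Simpson's rule: (h/3)[f(x₀) + 4f(x₁) + 2f(x₂) + ... + f(xₙ)]

x_0 = 2.0000, f(x_0) = 8.000000, coefficient = 1
x_1 = 2.6250, f(x_1) = 18.087891, coefficient = 4
x_2 = 3.2500, f(x_2) = 34.328125, coefficient = 1

I ≈ (0.625000/3) × 114.679688 = 23.891602
Exact value: 23.891602
Error: 0.000000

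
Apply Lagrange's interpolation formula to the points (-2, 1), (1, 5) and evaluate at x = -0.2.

Lagrange interpolation formula:
P(x) = Σ yᵢ × Lᵢ(x)
where Lᵢ(x) = Π_{j≠i} (x - xⱼ)/(xᵢ - xⱼ)

L_0(-0.2) = (-0.2 - 1)/(-2 - 1) = 0.400000
L_1(-0.2) = (-0.2 - (-2))/(1 - (-2)) = 0.600000

P(-0.2) = 1×L_0(-0.2) + 5×L_1(-0.2)
P(-0.2) = 3.400000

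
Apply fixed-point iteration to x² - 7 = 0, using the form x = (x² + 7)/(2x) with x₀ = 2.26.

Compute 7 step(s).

Equation: x² - 7 = 0
Fixed-point form: x = (x² + 7)/(2x)
x₀ = 2.26

x_1 = g(2.260000) = 2.678673
x_2 = g(2.678673) = 2.645954
x_3 = g(2.645954) = 2.645751
x_4 = g(2.645751) = 2.645751
x_5 = g(2.645751) = 2.645751
x_6 = g(2.645751) = 2.645751
x_7 = g(2.645751) = 2.645751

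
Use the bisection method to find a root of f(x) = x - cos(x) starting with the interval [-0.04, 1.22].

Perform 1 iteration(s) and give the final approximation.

f(x) = x - cos(x)
Initial interval: [-0.04, 1.22]

Iteration 1:
  c_1 = (-0.040000 + 1.220000)/2 = 0.590000
  f(c_1) = f(0.590000) = -0.240941
  f(a) × f(c) ≥ 0, new interval: [0.590000, 1.220000]

After 1 iteration(s), the approximation is c_1 = 0.590000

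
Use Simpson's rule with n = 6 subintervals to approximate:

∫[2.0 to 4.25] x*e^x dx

f(x) = x*e^x
a = 2.0, b = 4.25, n = 6
h = (b - a)/n = 0.375000

Simpson's rule: (h/3)[f(x₀) + 4f(x₁) + 2f(x₂) + ... + f(xₙ)]

x_0 = 2.0000, f(x_0) = 14.778112, coefficient = 1
x_1 = 2.3750, f(x_1) = 25.533656, coefficient = 4
x_2 = 2.7500, f(x_2) = 43.017238, coefficient = 2
x_3 = 3.1250, f(x_3) = 71.124672, coefficient = 4
x_4 = 3.5000, f(x_4) = 115.904082, coefficient = 2
x_5 = 3.8750, f(x_5) = 186.707956, coefficient = 4
x_6 = 4.2500, f(x_6) = 297.948002, coefficient = 1

I ≈ (0.375000/3) × 1764.033891 = 220.504236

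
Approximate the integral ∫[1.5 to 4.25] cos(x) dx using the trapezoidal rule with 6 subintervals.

f(x) = cos(x)
a = 1.5, b = 4.25, n = 6
h = (b - a)/n = 0.458333

Trapezoidal rule: (h/2)[f(x₀) + 2f(x₁) + 2f(x₂) + ... + f(xₙ)]

x_0 = 1.5000, f(x_0) = 0.070737, coefficient = 1
x_1 = 1.9583, f(x_1) = -0.377909, coefficient = 2
x_2 = 2.4167, f(x_2) = -0.748549, coefficient = 2
x_3 = 2.8750, f(x_3) = -0.964674, coefficient = 2
x_4 = 3.3333, f(x_4) = -0.981674, coefficient = 2
x_5 = 3.7917, f(x_5) = -0.796039, coefficient = 2
x_6 = 4.2500, f(x_6) = -0.446087, coefficient = 1

I ≈ (0.458333/2) × -8.113040 = -1.859238
Exact value: -1.892484
Error: 0.033246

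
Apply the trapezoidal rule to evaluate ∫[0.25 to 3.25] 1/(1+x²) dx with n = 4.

f(x) = 1/(1+x²)
a = 0.25, b = 3.25, n = 4
h = (b - a)/n = 0.750000

Trapezoidal rule: (h/2)[f(x₀) + 2f(x₁) + 2f(x₂) + ... + f(xₙ)]

x_0 = 0.2500, f(x_0) = 0.941176, coefficient = 1
x_1 = 1.0000, f(x_1) = 0.500000, coefficient = 2
x_2 = 1.7500, f(x_2) = 0.246154, coefficient = 2
x_3 = 2.5000, f(x_3) = 0.137931, coefficient = 2
x_4 = 3.2500, f(x_4) = 0.086486, coefficient = 1

I ≈ (0.750000/2) × 2.795833 = 1.048437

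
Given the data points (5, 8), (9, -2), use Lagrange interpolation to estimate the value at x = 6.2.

Lagrange interpolation formula:
P(x) = Σ yᵢ × Lᵢ(x)
where Lᵢ(x) = Π_{j≠i} (x - xⱼ)/(xᵢ - xⱼ)

L_0(6.2) = (6.2 - 9)/(5 - 9) = 0.700000
L_1(6.2) = (6.2 - 5)/(9 - 5) = 0.300000

P(6.2) = 8×L_0(6.2) + (-2)×L_1(6.2)
P(6.2) = 5.000000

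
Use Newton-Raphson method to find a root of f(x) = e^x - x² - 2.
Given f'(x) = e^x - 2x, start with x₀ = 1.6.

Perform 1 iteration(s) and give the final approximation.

f(x) = e^x - x² - 2
f'(x) = e^x - 2x
x₀ = 1.6

Newton-Raphson formula: x_{n+1} = x_n - f(x_n)/f'(x_n)

Iteration 1:
  f(1.600000) = 0.393032
  f'(1.600000) = 1.753032
  x_1 = 1.600000 - 0.393032/1.753032 = 1.375799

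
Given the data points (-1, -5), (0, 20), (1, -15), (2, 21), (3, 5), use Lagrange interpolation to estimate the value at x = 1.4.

Lagrange interpolation formula:
P(x) = Σ yᵢ × Lᵢ(x)
where Lᵢ(x) = Π_{j≠i} (x - xⱼ)/(xᵢ - xⱼ)

L_0(1.4) = (1.4 - 0)/(-1 - 0) × (1.4 - 1)/(-1 - 1) × (1.4 - 2)/(-1 - 2) × (1.4 - 3)/(-1 - 3) = 0.022400
L_1(1.4) = (1.4 - (-1))/(0 - (-1)) × (1.4 - 1)/(0 - 1) × (1.4 - 2)/(0 - 2) × (1.4 - 3)/(0 - 3) = -0.153600
L_2(1.4) = (1.4 - (-1))/(1 - (-1)) × (1.4 - 0)/(1 - 0) × (1.4 - 2)/(1 - 2) × (1.4 - 3)/(1 - 3) = 0.806400
L_3(1.4) = (1.4 - (-1))/(2 - (-1)) × (1.4 - 0)/(2 - 0) × (1.4 - 1)/(2 - 1) × (1.4 - 3)/(2 - 3) = 0.358400
L_4(1.4) = (1.4 - (-1))/(3 - (-1)) × (1.4 - 0)/(3 - 0) × (1.4 - 1)/(3 - 1) × (1.4 - 2)/(3 - 2) = -0.033600

P(1.4) = (-5)×L_0(1.4) + 20×L_1(1.4) + (-15)×L_2(1.4) + 21×L_3(1.4) + 5×L_4(1.4)
P(1.4) = -7.921600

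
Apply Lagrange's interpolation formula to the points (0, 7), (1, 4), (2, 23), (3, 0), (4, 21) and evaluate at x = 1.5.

Lagrange interpolation formula:
P(x) = Σ yᵢ × Lᵢ(x)
where Lᵢ(x) = Π_{j≠i} (x - xⱼ)/(xᵢ - xⱼ)

L_0(1.5) = (1.5 - 1)/(0 - 1) × (1.5 - 2)/(0 - 2) × (1.5 - 3)/(0 - 3) × (1.5 - 4)/(0 - 4) = -0.039062
L_1(1.5) = (1.5 - 0)/(1 - 0) × (1.5 - 2)/(1 - 2) × (1.5 - 3)/(1 - 3) × (1.5 - 4)/(1 - 4) = 0.468750
L_2(1.5) = (1.5 - 0)/(2 - 0) × (1.5 - 1)/(2 - 1) × (1.5 - 3)/(2 - 3) × (1.5 - 4)/(2 - 4) = 0.703125
L_3(1.5) = (1.5 - 0)/(3 - 0) × (1.5 - 1)/(3 - 1) × (1.5 - 2)/(3 - 2) × (1.5 - 4)/(3 - 4) = -0.156250
L_4(1.5) = (1.5 - 0)/(4 - 0) × (1.5 - 1)/(4 - 1) × (1.5 - 2)/(4 - 2) × (1.5 - 3)/(4 - 3) = 0.023438

P(1.5) = 7×L_0(1.5) + 4×L_1(1.5) + 23×L_2(1.5) + 0×L_3(1.5) + 21×L_4(1.5)
P(1.5) = 18.265625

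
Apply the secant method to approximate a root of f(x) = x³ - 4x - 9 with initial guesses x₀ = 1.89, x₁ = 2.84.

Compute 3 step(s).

f(x) = x³ - 4x - 9
x₀ = 1.89, x₁ = 2.84

Secant formula: x_{n+1} = x_n - f(x_n)(x_n - x_{n-1})/(f(x_n) - f(x_{n-1}))

Iteration 1:
  f(1.890000) = -9.808731
  f(2.840000) = 2.546304
  x_2 = 2.840000 - 2.546304×(2.840000 - 1.890000)/(2.546304 - (-9.808731))
       = 2.644210
Iteration 2:
  f(2.840000) = 2.546304
  f(2.644210) = -1.088925
  x_3 = 2.644210 - (-1.088925)×(2.644210 - 2.840000)/(-1.088925 - 2.546304)
       = 2.702859
Iteration 3:
  f(2.644210) = -1.088925
  f(2.702859) = -0.065850
  x_4 = 2.702859 - (-0.065850)×(2.702859 - 2.644210)/(-0.065850 - (-1.088925))
       = 2.706634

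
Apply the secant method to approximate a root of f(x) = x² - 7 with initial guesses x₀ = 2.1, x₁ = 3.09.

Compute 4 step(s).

f(x) = x² - 7
x₀ = 2.1, x₁ = 3.09

Secant formula: x_{n+1} = x_n - f(x_n)(x_n - x_{n-1})/(f(x_n) - f(x_{n-1}))

Iteration 1:
  f(2.100000) = -2.590000
  f(3.090000) = 2.548100
  x_2 = 3.090000 - 2.548100×(3.090000 - 2.100000)/(2.548100 - (-2.590000))
       = 2.599037
Iteration 2:
  f(3.090000) = 2.548100
  f(2.599037) = -0.245009
  x_3 = 2.599037 - (-0.245009)×(2.599037 - 3.090000)/(-0.245009 - 2.548100)
       = 2.642103
Iteration 3:
  f(2.599037) = -0.245009
  f(2.642103) = -0.019289
  x_4 = 2.642103 - (-0.019289)×(2.642103 - 2.599037)/(-0.019289 - (-0.245009))
       = 2.645784
Iteration 4:
  f(2.642103) = -0.019289
  f(2.645784) = 0.000172
  x_5 = 2.645784 - 0.000172×(2.645784 - 2.642103)/(0.000172 - (-0.019289))
       = 2.645751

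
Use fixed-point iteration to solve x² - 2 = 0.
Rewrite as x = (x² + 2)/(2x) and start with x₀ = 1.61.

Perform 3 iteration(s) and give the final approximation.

Equation: x² - 2 = 0
Fixed-point form: x = (x² + 2)/(2x)
x₀ = 1.61

x_1 = g(1.610000) = 1.426118
x_2 = g(1.426118) = 1.414263
x_3 = g(1.414263) = 1.414214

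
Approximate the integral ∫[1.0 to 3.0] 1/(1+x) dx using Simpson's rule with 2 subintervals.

f(x) = 1/(1+x)
a = 1.0, b = 3.0, n = 2
h = (b - a)/n = 1.000000

Simpson's rule: (h/3)[f(x₀) + 4f(x₁) + 2f(x₂) + ... + f(xₙ)]

x_0 = 1.0000, f(x_0) = 0.500000, coefficient = 1
x_1 = 2.0000, f(x_1) = 0.333333, coefficient = 4
x_2 = 3.0000, f(x_2) = 0.250000, coefficient = 1

I ≈ (1.000000/3) × 2.083333 = 0.694444
Exact value: 0.693147
Error: 0.001297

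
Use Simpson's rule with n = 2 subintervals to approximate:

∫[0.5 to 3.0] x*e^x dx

f(x) = x*e^x
a = 0.5, b = 3.0, n = 2
h = (b - a)/n = 1.250000

Simpson's rule: (h/3)[f(x₀) + 4f(x₁) + 2f(x₂) + ... + f(xₙ)]

x_0 = 0.5000, f(x_0) = 0.824361, coefficient = 1
x_1 = 1.7500, f(x_1) = 10.070555, coefficient = 4
x_2 = 3.0000, f(x_2) = 60.256611, coefficient = 1

I ≈ (1.250000/3) × 101.363190 = 42.234663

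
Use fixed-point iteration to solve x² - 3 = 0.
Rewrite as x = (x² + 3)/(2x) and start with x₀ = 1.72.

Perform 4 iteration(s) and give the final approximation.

Equation: x² - 3 = 0
Fixed-point form: x = (x² + 3)/(2x)
x₀ = 1.72

x_1 = g(1.720000) = 1.732093
x_2 = g(1.732093) = 1.732051
x_3 = g(1.732051) = 1.732051
x_4 = g(1.732051) = 1.732051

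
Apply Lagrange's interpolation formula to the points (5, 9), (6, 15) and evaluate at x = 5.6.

Lagrange interpolation formula:
P(x) = Σ yᵢ × Lᵢ(x)
where Lᵢ(x) = Π_{j≠i} (x - xⱼ)/(xᵢ - xⱼ)

L_0(5.6) = (5.6 - 6)/(5 - 6) = 0.400000
L_1(5.6) = (5.6 - 5)/(6 - 5) = 0.600000

P(5.6) = 9×L_0(5.6) + 15×L_1(5.6)
P(5.6) = 12.600000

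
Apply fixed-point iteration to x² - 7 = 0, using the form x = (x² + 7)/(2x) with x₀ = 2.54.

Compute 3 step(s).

Equation: x² - 7 = 0
Fixed-point form: x = (x² + 7)/(2x)
x₀ = 2.54

x_1 = g(2.540000) = 2.647953
x_2 = g(2.647953) = 2.645752
x_3 = g(2.645752) = 2.645751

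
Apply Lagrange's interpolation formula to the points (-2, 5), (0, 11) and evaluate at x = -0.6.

Lagrange interpolation formula:
P(x) = Σ yᵢ × Lᵢ(x)
where Lᵢ(x) = Π_{j≠i} (x - xⱼ)/(xᵢ - xⱼ)

L_0(-0.6) = (-0.6 - 0)/(-2 - 0) = 0.300000
L_1(-0.6) = (-0.6 - (-2))/(0 - (-2)) = 0.700000

P(-0.6) = 5×L_0(-0.6) + 11×L_1(-0.6)
P(-0.6) = 9.200000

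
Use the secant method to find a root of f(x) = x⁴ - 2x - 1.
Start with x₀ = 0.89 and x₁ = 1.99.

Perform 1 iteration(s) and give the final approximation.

f(x) = x⁴ - 2x - 1
x₀ = 0.89, x₁ = 1.99

Secant formula: x_{n+1} = x_n - f(x_n)(x_n - x_{n-1})/(f(x_n) - f(x_{n-1}))

Iteration 1:
  f(0.890000) = -2.152578
  f(1.990000) = 10.702392
  x_2 = 1.990000 - 10.702392×(1.990000 - 0.890000)/(10.702392 - (-2.152578))
       = 1.074196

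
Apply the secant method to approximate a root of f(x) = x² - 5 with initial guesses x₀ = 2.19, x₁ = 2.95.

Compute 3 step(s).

f(x) = x² - 5
x₀ = 2.19, x₁ = 2.95

Secant formula: x_{n+1} = x_n - f(x_n)(x_n - x_{n-1})/(f(x_n) - f(x_{n-1}))

Iteration 1:
  f(2.190000) = -0.203900
  f(2.950000) = 3.702500
  x_2 = 2.950000 - 3.702500×(2.950000 - 2.190000)/(3.702500 - (-0.203900))
       = 2.229669
Iteration 2:
  f(2.950000) = 3.702500
  f(2.229669) = -0.028575
  x_3 = 2.229669 - (-0.028575)×(2.229669 - 2.950000)/(-0.028575 - 3.702500)
       = 2.235186
Iteration 3:
  f(2.229669) = -0.028575
  f(2.235186) = -0.003943
  x_4 = 2.235186 - (-0.003943)×(2.235186 - 2.229669)/(-0.003943 - (-0.028575))
       = 2.236069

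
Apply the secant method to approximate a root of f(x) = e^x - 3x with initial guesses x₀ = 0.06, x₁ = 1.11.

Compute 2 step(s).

f(x) = e^x - 3x
x₀ = 0.06, x₁ = 1.11

Secant formula: x_{n+1} = x_n - f(x_n)(x_n - x_{n-1})/(f(x_n) - f(x_{n-1}))

Iteration 1:
  f(0.060000) = 0.881837
  f(1.110000) = -0.295642
  x_2 = 1.110000 - (-0.295642)×(1.110000 - 0.060000)/(-0.295642 - 0.881837)
       = 0.846366
Iteration 2:
  f(1.110000) = -0.295642
  f(0.846366) = -0.207938
  x_3 = 0.846366 - (-0.207938)×(0.846366 - 1.110000)/(-0.207938 - (-0.295642))
       = 0.221313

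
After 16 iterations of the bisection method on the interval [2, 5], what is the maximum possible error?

Bisection error bound: |error| ≤ (b-a)/2^n
|error| ≤ (5 - 2)/2^16 = 3/2^16
|error| ≤ 0.0000457764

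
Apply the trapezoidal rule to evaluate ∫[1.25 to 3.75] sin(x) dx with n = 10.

f(x) = sin(x)
a = 1.25, b = 3.75, n = 10
h = (b - a)/n = 0.250000

Trapezoidal rule: (h/2)[f(x₀) + 2f(x₁) + 2f(x₂) + ... + f(xₙ)]

x_0 = 1.2500, f(x_0) = 0.948985, coefficient = 1
x_1 = 1.5000, f(x_1) = 0.997495, coefficient = 2
x_2 = 1.7500, f(x_2) = 0.983986, coefficient = 2
x_3 = 2.0000, f(x_3) = 0.909297, coefficient = 2
x_4 = 2.2500, f(x_4) = 0.778073, coefficient = 2
x_5 = 2.5000, f(x_5) = 0.598472, coefficient = 2
x_6 = 2.7500, f(x_6) = 0.381661, coefficient = 2
x_7 = 3.0000, f(x_7) = 0.141120, coefficient = 2
x_8 = 3.2500, f(x_8) = -0.108195, coefficient = 2
x_9 = 3.5000, f(x_9) = -0.350783, coefficient = 2
x_10 = 3.7500, f(x_10) = -0.571561, coefficient = 1

I ≈ (0.250000/2) × 9.039676 = 1.129959
Exact value: 1.135882
Error: 0.005922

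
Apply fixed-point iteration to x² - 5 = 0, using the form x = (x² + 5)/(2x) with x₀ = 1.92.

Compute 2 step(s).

Equation: x² - 5 = 0
Fixed-point form: x = (x² + 5)/(2x)
x₀ = 1.92

x_1 = g(1.920000) = 2.262083
x_2 = g(2.262083) = 2.236218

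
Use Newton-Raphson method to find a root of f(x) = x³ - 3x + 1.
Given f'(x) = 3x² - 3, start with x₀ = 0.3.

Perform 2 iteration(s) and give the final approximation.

f(x) = x³ - 3x + 1
f'(x) = 3x² - 3
x₀ = 0.3

Newton-Raphson formula: x_{n+1} = x_n - f(x_n)/f'(x_n)

Iteration 1:
  f(0.300000) = 0.127000
  f'(0.300000) = -2.730000
  x_1 = 0.300000 - 0.127000/(-2.730000) = 0.346520
Iteration 2:
  f(0.346520) = 0.002048
  f'(0.346520) = -2.639771
  x_2 = 0.346520 - 0.002048/(-2.639771) = 0.347296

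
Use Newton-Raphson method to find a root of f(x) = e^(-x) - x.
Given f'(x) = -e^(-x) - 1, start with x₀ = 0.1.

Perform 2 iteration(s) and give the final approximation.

f(x) = e^(-x) - x
f'(x) = -e^(-x) - 1
x₀ = 0.1

Newton-Raphson formula: x_{n+1} = x_n - f(x_n)/f'(x_n)

Iteration 1:
  f(0.100000) = 0.804837
  f'(0.100000) = -1.904837
  x_1 = 0.100000 - 0.804837/(-1.904837) = 0.522523
Iteration 2:
  f(0.522523) = 0.070500
  f'(0.522523) = -1.593023
  x_2 = 0.522523 - 0.070500/(-1.593023) = 0.566778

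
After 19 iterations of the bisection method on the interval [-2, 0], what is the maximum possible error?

Bisection error bound: |error| ≤ (b-a)/2^n
|error| ≤ (0 - (-2))/2^19 = 2/2^19
|error| ≤ 0.0000038147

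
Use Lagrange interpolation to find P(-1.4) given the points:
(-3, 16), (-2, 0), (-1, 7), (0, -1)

Lagrange interpolation formula:
P(x) = Σ yᵢ × Lᵢ(x)
where Lᵢ(x) = Π_{j≠i} (x - xⱼ)/(xᵢ - xⱼ)

L_0(-1.4) = (-1.4 - (-2))/(-3 - (-2)) × (-1.4 - (-1))/(-3 - (-1)) × (-1.4 - 0)/(-3 - 0) = -0.056000
L_1(-1.4) = (-1.4 - (-3))/(-2 - (-3)) × (-1.4 - (-1))/(-2 - (-1)) × (-1.4 - 0)/(-2 - 0) = 0.448000
L_2(-1.4) = (-1.4 - (-3))/(-1 - (-3)) × (-1.4 - (-2))/(-1 - (-2)) × (-1.4 - 0)/(-1 - 0) = 0.672000
L_3(-1.4) = (-1.4 - (-3))/(0 - (-3)) × (-1.4 - (-2))/(0 - (-2)) × (-1.4 - (-1))/(0 - (-1)) = -0.064000

P(-1.4) = 16×L_0(-1.4) + 0×L_1(-1.4) + 7×L_2(-1.4) + (-1)×L_3(-1.4)
P(-1.4) = 3.872000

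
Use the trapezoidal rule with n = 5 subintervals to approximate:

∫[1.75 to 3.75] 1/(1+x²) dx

f(x) = 1/(1+x²)
a = 1.75, b = 3.75, n = 5
h = (b - a)/n = 0.400000

Trapezoidal rule: (h/2)[f(x₀) + 2f(x₁) + 2f(x₂) + ... + f(xₙ)]

x_0 = 1.7500, f(x_0) = 0.246154, coefficient = 1
x_1 = 2.1500, f(x_1) = 0.177857, coefficient = 2
x_2 = 2.5500, f(x_2) = 0.133289, coefficient = 2
x_3 = 2.9500, f(x_3) = 0.103066, coefficient = 2
x_4 = 3.3500, f(x_4) = 0.081816, coefficient = 2
x_5 = 3.7500, f(x_5) = 0.066390, coefficient = 1

I ≈ (0.400000/2) × 1.304600 = 0.260920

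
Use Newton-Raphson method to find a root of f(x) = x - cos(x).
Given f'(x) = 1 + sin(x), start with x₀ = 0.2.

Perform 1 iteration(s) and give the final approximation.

f(x) = x - cos(x)
f'(x) = 1 + sin(x)
x₀ = 0.2

Newton-Raphson formula: x_{n+1} = x_n - f(x_n)/f'(x_n)

Iteration 1:
  f(0.200000) = -0.780067
  f'(0.200000) = 1.198669
  x_1 = 0.200000 - (-0.780067)/1.198669 = 0.850777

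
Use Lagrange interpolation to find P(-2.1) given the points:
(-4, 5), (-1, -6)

Lagrange interpolation formula:
P(x) = Σ yᵢ × Lᵢ(x)
where Lᵢ(x) = Π_{j≠i} (x - xⱼ)/(xᵢ - xⱼ)

L_0(-2.1) = (-2.1 - (-1))/(-4 - (-1)) = 0.366667
L_1(-2.1) = (-2.1 - (-4))/(-1 - (-4)) = 0.633333

P(-2.1) = 5×L_0(-2.1) + (-6)×L_1(-2.1)
P(-2.1) = -1.966667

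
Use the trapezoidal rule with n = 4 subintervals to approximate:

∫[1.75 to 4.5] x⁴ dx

f(x) = x⁴
a = 1.75, b = 4.5, n = 4
h = (b - a)/n = 0.687500

Trapezoidal rule: (h/2)[f(x₀) + 2f(x₁) + 2f(x₂) + ... + f(xₙ)]

x_0 = 1.7500, f(x_0) = 9.378906, coefficient = 1
x_1 = 2.4375, f(x_1) = 35.300308, coefficient = 2
x_2 = 3.1250, f(x_2) = 95.367432, coefficient = 2
x_3 = 3.8125, f(x_3) = 211.270767, coefficient = 2
x_4 = 4.5000, f(x_4) = 410.062500, coefficient = 1

I ≈ (0.687500/2) × 1103.318420 = 379.265707
Exact value: 365.773633
Error: 13.492074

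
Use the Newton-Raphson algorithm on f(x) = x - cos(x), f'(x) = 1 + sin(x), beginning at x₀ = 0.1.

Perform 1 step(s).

f(x) = x - cos(x)
f'(x) = 1 + sin(x)
x₀ = 0.1

Newton-Raphson formula: x_{n+1} = x_n - f(x_n)/f'(x_n)

Iteration 1:
  f(0.100000) = -0.895004
  f'(0.100000) = 1.099833
  x_1 = 0.100000 - (-0.895004)/1.099833 = 0.913763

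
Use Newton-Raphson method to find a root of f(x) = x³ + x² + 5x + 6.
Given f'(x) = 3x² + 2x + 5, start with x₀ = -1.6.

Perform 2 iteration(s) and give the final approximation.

f(x) = x³ + x² + 5x + 6
f'(x) = 3x² + 2x + 5
x₀ = -1.6

Newton-Raphson formula: x_{n+1} = x_n - f(x_n)/f'(x_n)

Iteration 1:
  f(-1.600000) = -3.536000
  f'(-1.600000) = 9.480000
  x_1 = -1.600000 - (-3.536000)/9.480000 = -1.227004
Iteration 2:
  f(-1.227004) = -0.476785
  f'(-1.227004) = 7.062610
  x_2 = -1.227004 - (-0.476785)/7.062610 = -1.159496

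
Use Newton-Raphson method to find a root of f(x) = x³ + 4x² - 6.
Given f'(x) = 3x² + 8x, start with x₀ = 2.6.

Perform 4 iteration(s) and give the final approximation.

f(x) = x³ + 4x² - 6
f'(x) = 3x² + 8x
x₀ = 2.6

Newton-Raphson formula: x_{n+1} = x_n - f(x_n)/f'(x_n)

Iteration 1:
  f(2.600000) = 38.616000
  f'(2.600000) = 41.080000
  x_1 = 2.600000 - 38.616000/41.080000 = 1.659981
Iteration 2:
  f(1.659981) = 9.596276
  f'(1.659981) = 21.546450
  x_2 = 1.659981 - 9.596276/21.546450 = 1.214604
Iteration 3:
  f(1.214604) = 1.692916
  f'(1.214604) = 14.142625
  x_3 = 1.214604 - 1.692916/14.142625 = 1.094901
Iteration 4:
  f(1.094901) = 0.107812
  f'(1.094901) = 12.355636
  x_4 = 1.094901 - 0.107812/12.355636 = 1.086176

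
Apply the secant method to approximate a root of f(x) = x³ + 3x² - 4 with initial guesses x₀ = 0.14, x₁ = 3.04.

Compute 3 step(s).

f(x) = x³ + 3x² - 4
x₀ = 0.14, x₁ = 3.04

Secant formula: x_{n+1} = x_n - f(x_n)(x_n - x_{n-1})/(f(x_n) - f(x_{n-1}))

Iteration 1:
  f(0.140000) = -3.938456
  f(3.040000) = 51.819264
  x_2 = 3.040000 - 51.819264×(3.040000 - 0.140000)/(51.819264 - (-3.938456))
       = 0.344842
Iteration 2:
  f(3.040000) = 51.819264
  f(0.344842) = -3.602245
  x_3 = 0.344842 - (-3.602245)×(0.344842 - 3.040000)/(-3.602245 - 51.819264)
       = 0.520020
Iteration 3:
  f(0.344842) = -3.602245
  f(0.520020) = -3.048114
  x_4 = 0.520020 - (-3.048114)×(0.520020 - 0.344842)/(-3.048114 - (-3.602245))
       = 1.483623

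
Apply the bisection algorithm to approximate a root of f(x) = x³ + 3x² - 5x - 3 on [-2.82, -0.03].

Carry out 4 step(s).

f(x) = x³ + 3x² - 5x - 3
Initial interval: [-2.82, -0.03]

Iteration 1:
  c_1 = (-2.820000 + (-0.030000))/2 = -1.425000
  f(c_1) = f(-1.425000) = 7.323234
  f(a) × f(c) ≥ 0, new interval: [-1.425000, -0.030000]
Iteration 2:
  c_2 = (-1.425000 + (-0.030000))/2 = -0.727500
  f(c_2) = f(-0.727500) = 1.840235
  f(a) × f(c) ≥ 0, new interval: [-0.727500, -0.030000]
Iteration 3:
  c_3 = (-0.727500 + (-0.030000))/2 = -0.378750
  f(c_3) = f(-0.378750) = -0.730228
  f(a) × f(c) < 0, new interval: [-0.727500, -0.378750]
Iteration 4:
  c_4 = (-0.727500 + (-0.378750))/2 = -0.553125
  f(c_4) = f(-0.553125) = 0.514240
  f(a) × f(c) ≥ 0, new interval: [-0.553125, -0.378750]

After 4 iteration(s), the approximation is c_4 = -0.553125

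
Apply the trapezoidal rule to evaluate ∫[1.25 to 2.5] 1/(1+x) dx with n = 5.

f(x) = 1/(1+x)
a = 1.25, b = 2.5, n = 5
h = (b - a)/n = 0.250000

Trapezoidal rule: (h/2)[f(x₀) + 2f(x₁) + 2f(x₂) + ... + f(xₙ)]

x_0 = 1.2500, f(x_0) = 0.444444, coefficient = 1
x_1 = 1.5000, f(x_1) = 0.400000, coefficient = 2
x_2 = 1.7500, f(x_2) = 0.363636, coefficient = 2
x_3 = 2.0000, f(x_3) = 0.333333, coefficient = 2
x_4 = 2.2500, f(x_4) = 0.307692, coefficient = 2
x_5 = 2.5000, f(x_5) = 0.285714, coefficient = 1

I ≈ (0.250000/2) × 3.539483 = 0.442435
Exact value: 0.441833
Error: 0.000603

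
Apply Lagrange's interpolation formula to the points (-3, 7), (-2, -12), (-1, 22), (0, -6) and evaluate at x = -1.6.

Lagrange interpolation formula:
P(x) = Σ yᵢ × Lᵢ(x)
where Lᵢ(x) = Π_{j≠i} (x - xⱼ)/(xᵢ - xⱼ)

L_0(-1.6) = (-1.6 - (-2))/(-3 - (-2)) × (-1.6 - (-1))/(-3 - (-1)) × (-1.6 - 0)/(-3 - 0) = -0.064000
L_1(-1.6) = (-1.6 - (-3))/(-2 - (-3)) × (-1.6 - (-1))/(-2 - (-1)) × (-1.6 - 0)/(-2 - 0) = 0.672000
L_2(-1.6) = (-1.6 - (-3))/(-1 - (-3)) × (-1.6 - (-2))/(-1 - (-2)) × (-1.6 - 0)/(-1 - 0) = 0.448000
L_3(-1.6) = (-1.6 - (-3))/(0 - (-3)) × (-1.6 - (-2))/(0 - (-2)) × (-1.6 - (-1))/(0 - (-1)) = -0.056000

P(-1.6) = 7×L_0(-1.6) + (-12)×L_1(-1.6) + 22×L_2(-1.6) + (-6)×L_3(-1.6)
P(-1.6) = 1.680000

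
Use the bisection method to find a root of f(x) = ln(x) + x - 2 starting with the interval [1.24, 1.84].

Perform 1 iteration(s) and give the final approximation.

f(x) = ln(x) + x - 2
Initial interval: [1.24, 1.84]

Iteration 1:
  c_1 = (1.240000 + 1.840000)/2 = 1.540000
  f(c_1) = f(1.540000) = -0.028218
  f(a) × f(c) ≥ 0, new interval: [1.540000, 1.840000]

After 1 iteration(s), the approximation is c_1 = 1.540000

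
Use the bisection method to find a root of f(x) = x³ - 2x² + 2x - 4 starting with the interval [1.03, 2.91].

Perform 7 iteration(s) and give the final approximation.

f(x) = x³ - 2x² + 2x - 4
Initial interval: [1.03, 2.91]

Iteration 1:
  c_1 = (1.030000 + 2.910000)/2 = 1.970000
  f(c_1) = f(1.970000) = -0.176427
  f(a) × f(c) ≥ 0, new interval: [1.970000, 2.910000]
Iteration 2:
  c_2 = (1.970000 + 2.910000)/2 = 2.440000
  f(c_2) = f(2.440000) = 3.499584
  f(a) × f(c) < 0, new interval: [1.970000, 2.440000]
Iteration 3:
  c_3 = (1.970000 + 2.440000)/2 = 2.205000
  f(c_3) = f(2.205000) = 1.406715
  f(a) × f(c) < 0, new interval: [1.970000, 2.205000]
Iteration 4:
  c_4 = (1.970000 + 2.205000)/2 = 2.087500
  f(c_4) = f(2.087500) = 0.556295
  f(a) × f(c) < 0, new interval: [1.970000, 2.087500]
Iteration 5:
  c_5 = (1.970000 + 2.087500)/2 = 2.028750
  f(c_5) = f(2.028750) = 0.175830
  f(a) × f(c) < 0, new interval: [1.970000, 2.028750]
Iteration 6:
  c_6 = (1.970000 + 2.028750)/2 = 1.999375
  f(c_6) = f(1.999375) = -0.003748
  f(a) × f(c) ≥ 0, new interval: [1.999375, 2.028750]
Iteration 7:
  c_7 = (1.999375 + 2.028750)/2 = 2.014063
  f(c_7) = f(2.014063) = 0.085169
  f(a) × f(c) < 0, new interval: [1.999375, 2.014063]

After 7 iteration(s), the approximation is c_7 = 2.014063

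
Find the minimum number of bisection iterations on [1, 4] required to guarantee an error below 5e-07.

We need (b-a)/2^n ≤ 5e-07
(4 - 1)/2^n ≤ 5e-07
3/2^n ≤ 5e-07
2^n ≥ 6000000
n ≥ log₂(6000000) = 22.52
n ≥ 23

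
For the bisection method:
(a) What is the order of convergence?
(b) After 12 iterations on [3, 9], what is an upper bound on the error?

(a) Bisection has linear (order 1) convergence; the error is halved each step.

(b) Error bound = (b-a)/2^n = (9 - 3)/2^{12}
    = 6/2^{12}

(a) 1 (linear); (b) error ≤ 1.46e-03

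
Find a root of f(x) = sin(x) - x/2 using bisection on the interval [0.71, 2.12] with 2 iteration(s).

f(x) = sin(x) - x/2
Initial interval: [0.71, 2.12]

Iteration 1:
  c_1 = (0.710000 + 2.120000)/2 = 1.415000
  f(c_1) = f(1.415000) = 0.280388
  f(a) × f(c) ≥ 0, new interval: [1.415000, 2.120000]
Iteration 2:
  c_2 = (1.415000 + 2.120000)/2 = 1.767500
  f(c_2) = f(1.767500) = 0.096966
  f(a) × f(c) ≥ 0, new interval: [1.767500, 2.120000]

After 2 iteration(s), the approximation is c_2 = 1.767500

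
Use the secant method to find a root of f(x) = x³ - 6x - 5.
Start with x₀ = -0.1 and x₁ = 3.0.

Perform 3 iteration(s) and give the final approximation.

f(x) = x³ - 6x - 5
x₀ = -0.1, x₁ = 3.0

Secant formula: x_{n+1} = x_n - f(x_n)(x_n - x_{n-1})/(f(x_n) - f(x_{n-1}))

Iteration 1:
  f(-0.100000) = -4.401000
  f(3.000000) = 4.000000
  x_2 = 3.000000 - 4.000000×(3.000000 - (-0.100000))/(4.000000 - (-4.401000))
       = 1.523985
Iteration 2:
  f(3.000000) = 4.000000
  f(1.523985) = -10.604408
  x_3 = 1.523985 - (-10.604408)×(1.523985 - 3.000000)/(-10.604408 - 4.000000)
       = 2.595734
Iteration 3:
  f(1.523985) = -10.604408
  f(2.595734) = -3.084770
  x_4 = 2.595734 - (-3.084770)×(2.595734 - 1.523985)/(-3.084770 - (-10.604408))
       = 3.035397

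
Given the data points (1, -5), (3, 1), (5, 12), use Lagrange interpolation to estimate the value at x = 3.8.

Lagrange interpolation formula:
P(x) = Σ yᵢ × Lᵢ(x)
where Lᵢ(x) = Π_{j≠i} (x - xⱼ)/(xᵢ - xⱼ)

L_0(3.8) = (3.8 - 3)/(1 - 3) × (3.8 - 5)/(1 - 5) = -0.120000
L_1(3.8) = (3.8 - 1)/(3 - 1) × (3.8 - 5)/(3 - 5) = 0.840000
L_2(3.8) = (3.8 - 1)/(5 - 1) × (3.8 - 3)/(5 - 3) = 0.280000

P(3.8) = (-5)×L_0(3.8) + 1×L_1(3.8) + 12×L_2(3.8)
P(3.8) = 4.800000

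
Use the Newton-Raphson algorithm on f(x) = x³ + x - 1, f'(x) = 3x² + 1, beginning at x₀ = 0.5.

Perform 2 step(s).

f(x) = x³ + x - 1
f'(x) = 3x² + 1
x₀ = 0.5

Newton-Raphson formula: x_{n+1} = x_n - f(x_n)/f'(x_n)

Iteration 1:
  f(0.500000) = -0.375000
  f'(0.500000) = 1.750000
  x_1 = 0.500000 - (-0.375000)/1.750000 = 0.714286
Iteration 2:
  f(0.714286) = 0.078717
  f'(0.714286) = 2.530612
  x_2 = 0.714286 - 0.078717/2.530612 = 0.683180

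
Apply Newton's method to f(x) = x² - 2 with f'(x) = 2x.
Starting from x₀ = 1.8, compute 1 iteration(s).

f(x) = x² - 2
f'(x) = 2x
x₀ = 1.8

Newton-Raphson formula: x_{n+1} = x_n - f(x_n)/f'(x_n)

Iteration 1:
  f(1.800000) = 1.240000
  f'(1.800000) = 3.600000
  x_1 = 1.800000 - 1.240000/3.600000 = 1.455556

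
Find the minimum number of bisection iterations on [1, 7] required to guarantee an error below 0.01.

We need (b-a)/2^n ≤ 0.01
(7 - 1)/2^n ≤ 0.01
6/2^n ≤ 0.01
2^n ≥ 600
n ≥ log₂(600) = 9.23
n ≥ 10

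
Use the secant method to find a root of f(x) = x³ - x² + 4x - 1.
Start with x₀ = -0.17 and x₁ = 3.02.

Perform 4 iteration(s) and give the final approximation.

f(x) = x³ - x² + 4x - 1
x₀ = -0.17, x₁ = 3.02

Secant formula: x_{n+1} = x_n - f(x_n)(x_n - x_{n-1})/(f(x_n) - f(x_{n-1}))

Iteration 1:
  f(-0.170000) = -1.713813
  f(3.020000) = 29.503208
  x_2 = 3.020000 - 29.503208×(3.020000 - (-0.170000))/(29.503208 - (-1.713813))
       = 0.005131
Iteration 2:
  f(3.020000) = 29.503208
  f(0.005131) = -0.979503
  x_3 = 0.005131 - (-0.979503)×(0.005131 - 3.020000)/(-0.979503 - 29.503208)
       = 0.102008
Iteration 3:
  f(0.005131) = -0.979503
  f(0.102008) = -0.601313
  x_4 = 0.102008 - (-0.601313)×(0.102008 - 0.005131)/(-0.601313 - (-0.979503))
       = 0.256040
Iteration 4:
  f(0.102008) = -0.601313
  f(0.256040) = -0.024612
  x_5 = 0.256040 - (-0.024612)×(0.256040 - 0.102008)/(-0.024612 - (-0.601313))
       = 0.262613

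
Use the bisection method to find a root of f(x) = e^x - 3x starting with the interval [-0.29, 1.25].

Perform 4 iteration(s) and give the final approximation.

f(x) = e^x - 3x
Initial interval: [-0.29, 1.25]

Iteration 1:
  c_1 = (-0.290000 + 1.250000)/2 = 0.480000
  f(c_1) = f(0.480000) = 0.176074
  f(a) × f(c) ≥ 0, new interval: [0.480000, 1.250000]
Iteration 2:
  c_2 = (0.480000 + 1.250000)/2 = 0.865000
  f(c_2) = f(0.865000) = -0.219994
  f(a) × f(c) < 0, new interval: [0.480000, 0.865000]
Iteration 3:
  c_3 = (0.480000 + 0.865000)/2 = 0.672500
  f(c_3) = f(0.672500) = -0.058371
  f(a) × f(c) < 0, new interval: [0.480000, 0.672500]
Iteration 4:
  c_4 = (0.480000 + 0.672500)/2 = 0.576250
  f(c_4) = f(0.576250) = 0.050603
  f(a) × f(c) ≥ 0, new interval: [0.576250, 0.672500]

After 4 iteration(s), the approximation is c_4 = 0.576250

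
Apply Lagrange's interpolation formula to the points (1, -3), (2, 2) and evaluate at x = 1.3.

Lagrange interpolation formula:
P(x) = Σ yᵢ × Lᵢ(x)
where Lᵢ(x) = Π_{j≠i} (x - xⱼ)/(xᵢ - xⱼ)

L_0(1.3) = (1.3 - 2)/(1 - 2) = 0.700000
L_1(1.3) = (1.3 - 1)/(2 - 1) = 0.300000

P(1.3) = (-3)×L_0(1.3) + 2×L_1(1.3)
P(1.3) = -1.500000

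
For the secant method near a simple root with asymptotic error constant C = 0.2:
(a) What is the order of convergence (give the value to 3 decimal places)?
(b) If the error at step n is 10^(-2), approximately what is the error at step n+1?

(a) Secant method has superlinear convergence with order φ = (1+√5)/2 ≈ 1.618.
    This means |e_{n+1}| ≈ C|e_n|^1.618.

(b) With |e_n| = 10^(-2) and C = 0.2:
    |e_{n+1}| ≈ 0.2 × (10^(-2))^1.618 = 0.2 × 10^(-3.24)

(a) ≈ 1.618 (golden ratio); (b) |e_{n+1}| ≈ 1.161e-04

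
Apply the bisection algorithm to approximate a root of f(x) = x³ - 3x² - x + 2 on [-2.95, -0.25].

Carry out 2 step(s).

f(x) = x³ - 3x² - x + 2
Initial interval: [-2.95, -0.25]

Iteration 1:
  c_1 = (-2.950000 + (-0.250000))/2 = -1.600000
  f(c_1) = f(-1.600000) = -8.176000
  f(a) × f(c) ≥ 0, new interval: [-1.600000, -0.250000]
Iteration 2:
  c_2 = (-1.600000 + (-0.250000))/2 = -0.925000
  f(c_2) = f(-0.925000) = -0.433328
  f(a) × f(c) ≥ 0, new interval: [-0.925000, -0.250000]

After 2 iteration(s), the approximation is c_2 = -0.925000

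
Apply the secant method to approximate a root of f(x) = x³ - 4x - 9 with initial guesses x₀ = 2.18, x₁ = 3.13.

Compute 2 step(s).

f(x) = x³ - 4x - 9
x₀ = 2.18, x₁ = 3.13

Secant formula: x_{n+1} = x_n - f(x_n)(x_n - x_{n-1})/(f(x_n) - f(x_{n-1}))

Iteration 1:
  f(2.180000) = -7.359768
  f(3.130000) = 9.144297
  x_2 = 3.130000 - 9.144297×(3.130000 - 2.180000)/(9.144297 - (-7.359768))
       = 2.603640
Iteration 2:
  f(3.130000) = 9.144297
  f(2.603640) = -1.764640
  x_3 = 2.603640 - (-1.764640)×(2.603640 - 3.130000)/(-1.764640 - 9.144297)
       = 2.688784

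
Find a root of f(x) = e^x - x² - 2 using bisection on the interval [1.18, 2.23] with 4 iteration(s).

f(x) = e^x - x² - 2
Initial interval: [1.18, 2.23]

Iteration 1:
  c_1 = (1.180000 + 2.230000)/2 = 1.705000
  f(c_1) = f(1.705000) = 0.594361
  f(a) × f(c) < 0, new interval: [1.180000, 1.705000]
Iteration 2:
  c_2 = (1.180000 + 1.705000)/2 = 1.442500
  f(c_2) = f(1.442500) = 0.150455
  f(a) × f(c) < 0, new interval: [1.180000, 1.442500]
Iteration 3:
  c_3 = (1.180000 + 1.442500)/2 = 1.311250
  f(c_3) = f(1.311250) = -0.008567
  f(a) × f(c) ≥ 0, new interval: [1.311250, 1.442500]
Iteration 4:
  c_4 = (1.311250 + 1.442500)/2 = 1.376875
  f(c_4) = f(1.376875) = 0.066715
  f(a) × f(c) < 0, new interval: [1.311250, 1.376875]

After 4 iteration(s), the approximation is c_4 = 1.376875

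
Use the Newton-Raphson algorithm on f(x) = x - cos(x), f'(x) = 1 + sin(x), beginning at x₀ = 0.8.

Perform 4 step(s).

f(x) = x - cos(x)
f'(x) = 1 + sin(x)
x₀ = 0.8

Newton-Raphson formula: x_{n+1} = x_n - f(x_n)/f'(x_n)

Iteration 1:
  f(0.800000) = 0.103293
  f'(0.800000) = 1.717356
  x_1 = 0.800000 - 0.103293/1.717356 = 0.739853
Iteration 2:
  f(0.739853) = 0.001286
  f'(0.739853) = 1.674180
  x_2 = 0.739853 - 0.001286/1.674180 = 0.739085
Iteration 3:
  f(0.739085) = 0.000000
  f'(0.739085) = 1.673612
  x_3 = 0.739085 - 0.000000/1.673612 = 0.739085
Iteration 4:
  f(0.739085) = 0.000000
  f'(0.739085) = 1.673612
  x_4 = 0.739085 - 0.000000/1.673612 = 0.739085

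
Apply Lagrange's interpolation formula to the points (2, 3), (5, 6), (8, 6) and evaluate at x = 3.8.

Lagrange interpolation formula:
P(x) = Σ yᵢ × Lᵢ(x)
where Lᵢ(x) = Π_{j≠i} (x - xⱼ)/(xᵢ - xⱼ)

L_0(3.8) = (3.8 - 5)/(2 - 5) × (3.8 - 8)/(2 - 8) = 0.280000
L_1(3.8) = (3.8 - 2)/(5 - 2) × (3.8 - 8)/(5 - 8) = 0.840000
L_2(3.8) = (3.8 - 2)/(8 - 2) × (3.8 - 5)/(8 - 5) = -0.120000

P(3.8) = 3×L_0(3.8) + 6×L_1(3.8) + 6×L_2(3.8)
P(3.8) = 5.160000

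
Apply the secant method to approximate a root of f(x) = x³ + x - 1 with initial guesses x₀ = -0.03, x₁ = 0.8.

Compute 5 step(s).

f(x) = x³ + x - 1
x₀ = -0.03, x₁ = 0.8

Secant formula: x_{n+1} = x_n - f(x_n)(x_n - x_{n-1})/(f(x_n) - f(x_{n-1}))

Iteration 1:
  f(-0.030000) = -1.030027
  f(0.800000) = 0.312000
  x_2 = 0.800000 - 0.312000×(0.800000 - (-0.030000))/(0.312000 - (-1.030027))
       = 0.607038
Iteration 2:
  f(0.800000) = 0.312000
  f(0.607038) = -0.169271
  x_3 = 0.607038 - (-0.169271)×(0.607038 - 0.800000)/(-0.169271 - 0.312000)
       = 0.674906
Iteration 3:
  f(0.607038) = -0.169271
  f(0.674906) = -0.017675
  x_4 = 0.674906 - (-0.017675)×(0.674906 - 0.607038)/(-0.017675 - (-0.169271))
       = 0.682819
Iteration 4:
  f(0.674906) = -0.017675
  f(0.682819) = 0.001178
  x_5 = 0.682819 - 0.001178×(0.682819 - 0.674906)/(0.001178 - (-0.017675))
       = 0.682325
Iteration 5:
  f(0.682819) = 0.001178
  f(0.682325) = -0.000007
  x_6 = 0.682325 - (-0.000007)×(0.682325 - 0.682819)/(-0.000007 - 0.001178)
       = 0.682328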